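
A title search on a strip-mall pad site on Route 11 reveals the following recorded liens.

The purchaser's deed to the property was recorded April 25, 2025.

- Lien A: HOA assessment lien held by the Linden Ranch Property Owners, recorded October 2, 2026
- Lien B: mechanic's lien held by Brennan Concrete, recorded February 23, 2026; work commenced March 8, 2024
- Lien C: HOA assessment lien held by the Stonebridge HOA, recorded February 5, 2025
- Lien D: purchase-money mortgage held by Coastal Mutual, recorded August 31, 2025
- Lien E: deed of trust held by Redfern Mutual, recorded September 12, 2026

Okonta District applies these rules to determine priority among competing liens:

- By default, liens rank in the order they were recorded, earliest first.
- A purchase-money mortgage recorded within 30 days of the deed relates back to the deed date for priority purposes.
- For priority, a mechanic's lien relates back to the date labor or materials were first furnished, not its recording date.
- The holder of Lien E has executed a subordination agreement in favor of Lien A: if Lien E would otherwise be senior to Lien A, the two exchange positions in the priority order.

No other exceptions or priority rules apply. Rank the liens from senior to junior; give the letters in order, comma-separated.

B, C, D, A, E

First, effective dates: B relates back to March 8, 2024 (work commenced); D was recorded 128 days after the deed — beyond 30 days — so no relation-back applies.
By effective date, earliest first: B (March 8, 2024), C (February 5, 2025), D (August 31, 2025), E (September 12, 2026), A (October 2, 2026).
Because E would otherwise rank above A, the subordination swaps them.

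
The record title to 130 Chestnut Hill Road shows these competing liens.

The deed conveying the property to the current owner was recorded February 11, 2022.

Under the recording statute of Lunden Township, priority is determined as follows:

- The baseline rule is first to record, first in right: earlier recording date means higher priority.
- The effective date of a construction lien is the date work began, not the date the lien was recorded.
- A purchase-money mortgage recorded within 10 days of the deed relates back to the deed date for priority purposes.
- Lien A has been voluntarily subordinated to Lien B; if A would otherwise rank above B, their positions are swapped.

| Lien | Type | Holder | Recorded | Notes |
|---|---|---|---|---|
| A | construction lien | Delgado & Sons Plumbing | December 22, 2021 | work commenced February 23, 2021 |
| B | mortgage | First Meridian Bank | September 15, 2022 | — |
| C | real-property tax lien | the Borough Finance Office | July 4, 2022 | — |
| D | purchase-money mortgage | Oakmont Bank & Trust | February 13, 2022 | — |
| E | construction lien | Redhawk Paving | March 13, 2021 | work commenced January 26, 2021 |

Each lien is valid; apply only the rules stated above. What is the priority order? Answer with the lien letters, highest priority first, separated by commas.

First, effective dates: A's effective date is February 23, 2021, when work began; D relates back to the deed date February 11, 2022; E is treated as recorded January 26, 2021, the work-commencement date.
Ordering by effective date: E (January 26, 2021), A (February 23, 2021), D (February 11, 2022), C (July 4, 2022), B (September 15, 2022).
Because A would otherwise rank above B, the subordination swaps them.

E, B, D, C, A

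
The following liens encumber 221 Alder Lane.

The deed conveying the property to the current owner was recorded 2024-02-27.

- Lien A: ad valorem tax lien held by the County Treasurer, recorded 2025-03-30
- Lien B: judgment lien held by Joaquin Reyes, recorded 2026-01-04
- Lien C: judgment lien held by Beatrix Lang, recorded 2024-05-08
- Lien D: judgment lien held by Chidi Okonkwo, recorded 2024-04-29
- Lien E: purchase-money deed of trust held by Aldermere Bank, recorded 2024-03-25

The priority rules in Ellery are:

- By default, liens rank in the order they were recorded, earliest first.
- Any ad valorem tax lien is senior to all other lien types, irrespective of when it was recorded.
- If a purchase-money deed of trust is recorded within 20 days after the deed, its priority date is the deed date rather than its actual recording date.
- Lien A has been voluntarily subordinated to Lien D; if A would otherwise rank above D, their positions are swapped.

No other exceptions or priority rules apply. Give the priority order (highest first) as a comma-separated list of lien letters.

Effective dates: E missed the 20-day window (27 days after the deed), so its recording date stands.
A, as an ad valorem tax lien, has superpriority and ranks first.
The other liens, earliest effective date first: E (2024-03-25), D (2024-04-29), C (2024-05-08), B (2026-01-04).
The subordination applies — A was senior to D — so A and D swap.

D, E, A, C, B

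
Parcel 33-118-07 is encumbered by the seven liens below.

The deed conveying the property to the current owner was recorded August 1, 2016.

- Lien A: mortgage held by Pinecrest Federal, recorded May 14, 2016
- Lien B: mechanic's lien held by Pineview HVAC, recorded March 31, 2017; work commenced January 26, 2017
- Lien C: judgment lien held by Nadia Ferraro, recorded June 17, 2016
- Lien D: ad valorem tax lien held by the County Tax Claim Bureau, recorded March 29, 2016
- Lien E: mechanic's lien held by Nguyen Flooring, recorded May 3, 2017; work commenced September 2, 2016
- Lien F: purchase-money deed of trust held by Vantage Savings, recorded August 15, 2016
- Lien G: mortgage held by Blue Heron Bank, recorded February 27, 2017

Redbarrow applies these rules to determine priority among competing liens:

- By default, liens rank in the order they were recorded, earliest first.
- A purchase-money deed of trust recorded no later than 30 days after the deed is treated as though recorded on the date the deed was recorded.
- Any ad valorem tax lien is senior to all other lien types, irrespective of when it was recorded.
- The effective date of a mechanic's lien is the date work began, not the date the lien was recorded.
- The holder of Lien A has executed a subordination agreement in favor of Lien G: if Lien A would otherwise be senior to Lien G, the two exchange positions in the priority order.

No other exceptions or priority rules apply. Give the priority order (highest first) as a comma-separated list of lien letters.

First, effective dates: B's effective date is January 26, 2017, when work began; E is treated as recorded September 2, 2016, the work-commencement date; F relates back to the deed date August 1, 2016.
D, as an ad valorem tax lien, has superpriority and ranks first.
Ordering the rest by effective date: A (May 14, 2016), C (June 17, 2016), F (August 1, 2016), E (September 2, 2016), B (January 26, 2017), G (February 27, 2017).
The subordination applies — A was senior to G — so A and G swap.

D, G, C, F, E, B, A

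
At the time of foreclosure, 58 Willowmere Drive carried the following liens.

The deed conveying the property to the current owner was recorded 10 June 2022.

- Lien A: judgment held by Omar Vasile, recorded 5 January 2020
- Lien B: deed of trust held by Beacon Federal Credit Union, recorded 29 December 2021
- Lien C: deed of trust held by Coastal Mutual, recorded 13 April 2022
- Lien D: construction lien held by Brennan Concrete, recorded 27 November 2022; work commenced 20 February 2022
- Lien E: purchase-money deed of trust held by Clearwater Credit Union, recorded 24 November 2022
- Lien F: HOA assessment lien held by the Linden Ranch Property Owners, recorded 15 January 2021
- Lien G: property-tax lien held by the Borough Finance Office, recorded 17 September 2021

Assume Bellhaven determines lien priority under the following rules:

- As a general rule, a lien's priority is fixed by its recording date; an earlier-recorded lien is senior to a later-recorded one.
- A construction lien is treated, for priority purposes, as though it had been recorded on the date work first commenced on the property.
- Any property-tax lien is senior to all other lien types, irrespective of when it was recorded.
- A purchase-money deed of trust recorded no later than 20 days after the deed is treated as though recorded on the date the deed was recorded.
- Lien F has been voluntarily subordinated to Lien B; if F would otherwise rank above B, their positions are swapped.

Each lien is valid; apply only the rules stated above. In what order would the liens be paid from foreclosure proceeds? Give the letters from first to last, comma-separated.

G, A, B, F, D, C, E

Adjusting effective dates: D is treated as recorded 20 February 2022, the work-commencement date; E was recorded 167 days after the deed, outside the 20-day window, so it keeps its recording date.
G is a property-tax lien, so it outranks all other liens regardless of date.
The other liens, earliest effective date first: A (5 January 2020), F (15 January 2021), B (29 December 2021), D (20 February 2022), C (13 April 2022), E (24 November 2022).
F is senior to B before the subordination, so the two trade places.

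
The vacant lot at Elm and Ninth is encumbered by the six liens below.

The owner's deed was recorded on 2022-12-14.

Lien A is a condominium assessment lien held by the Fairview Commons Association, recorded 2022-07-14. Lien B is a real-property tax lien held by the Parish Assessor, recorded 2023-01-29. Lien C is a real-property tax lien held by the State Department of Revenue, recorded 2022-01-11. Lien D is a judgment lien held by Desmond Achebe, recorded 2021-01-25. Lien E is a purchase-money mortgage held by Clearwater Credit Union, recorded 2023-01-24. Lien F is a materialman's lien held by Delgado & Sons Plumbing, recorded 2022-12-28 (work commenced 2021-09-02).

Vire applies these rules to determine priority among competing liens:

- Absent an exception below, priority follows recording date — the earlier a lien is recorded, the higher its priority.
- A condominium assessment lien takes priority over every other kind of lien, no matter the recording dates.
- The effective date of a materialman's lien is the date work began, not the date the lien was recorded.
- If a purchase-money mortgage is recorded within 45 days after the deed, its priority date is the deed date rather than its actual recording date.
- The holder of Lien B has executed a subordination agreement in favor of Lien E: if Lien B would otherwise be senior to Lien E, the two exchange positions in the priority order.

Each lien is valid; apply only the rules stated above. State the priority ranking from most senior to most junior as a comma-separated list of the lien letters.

Effective dates: E relates back to the deed date 2022-12-14; F's effective date is 2021-09-02, when work began.
A, as a condominium assessment lien, has superpriority and ranks first.
Remaining liens by effective date: D (2021-01-25), F (2021-09-02), C (2022-01-11), E (2022-12-14), B (2023-01-29).
B is already junior to E, so the subordination agreement changes nothing.

A, D, F, C, E, B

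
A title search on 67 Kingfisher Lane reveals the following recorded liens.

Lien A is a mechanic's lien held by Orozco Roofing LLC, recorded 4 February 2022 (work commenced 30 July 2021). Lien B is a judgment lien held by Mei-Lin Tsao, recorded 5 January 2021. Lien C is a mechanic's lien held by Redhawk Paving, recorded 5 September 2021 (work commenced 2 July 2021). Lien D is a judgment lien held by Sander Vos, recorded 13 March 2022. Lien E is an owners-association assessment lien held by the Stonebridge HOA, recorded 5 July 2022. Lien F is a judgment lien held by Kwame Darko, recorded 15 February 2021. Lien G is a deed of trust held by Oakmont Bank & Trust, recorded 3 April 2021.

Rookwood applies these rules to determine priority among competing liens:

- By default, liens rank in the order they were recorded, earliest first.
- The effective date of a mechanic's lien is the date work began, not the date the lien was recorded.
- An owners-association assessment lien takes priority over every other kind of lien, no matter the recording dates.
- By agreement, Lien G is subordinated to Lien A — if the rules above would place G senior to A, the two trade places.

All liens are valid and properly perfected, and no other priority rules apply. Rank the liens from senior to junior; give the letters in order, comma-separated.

E, B, F, A, C, G, D

Adjusting effective dates: A relates back to 30 July 2021 (work commenced); C relates back to 2 July 2021 (work commenced).
E, as an owners-association assessment lien, has superpriority and ranks first.
Among the remaining liens, by effective date: B (5 January 2021), F (15 February 2021), G (3 April 2021), C (2 July 2021), A (30 July 2021), D (13 March 2022).
G is senior to A before the subordination, so the two trade places.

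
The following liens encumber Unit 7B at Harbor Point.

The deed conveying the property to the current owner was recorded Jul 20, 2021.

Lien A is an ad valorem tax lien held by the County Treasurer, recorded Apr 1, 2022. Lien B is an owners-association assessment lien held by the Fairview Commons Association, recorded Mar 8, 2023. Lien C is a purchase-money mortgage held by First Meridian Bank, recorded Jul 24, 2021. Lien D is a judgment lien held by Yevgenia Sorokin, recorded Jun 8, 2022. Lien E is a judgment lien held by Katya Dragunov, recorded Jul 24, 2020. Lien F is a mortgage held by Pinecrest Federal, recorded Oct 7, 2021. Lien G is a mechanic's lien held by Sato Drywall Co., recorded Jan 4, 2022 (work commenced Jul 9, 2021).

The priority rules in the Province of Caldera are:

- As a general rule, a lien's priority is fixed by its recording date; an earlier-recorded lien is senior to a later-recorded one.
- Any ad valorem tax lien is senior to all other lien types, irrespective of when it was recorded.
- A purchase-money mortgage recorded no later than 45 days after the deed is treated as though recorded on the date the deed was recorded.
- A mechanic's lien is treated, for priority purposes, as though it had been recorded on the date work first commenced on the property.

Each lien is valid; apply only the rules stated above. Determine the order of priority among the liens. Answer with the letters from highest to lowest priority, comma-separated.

First, effective dates: C relates back to the deed date Jul 20, 2021; G's effective date is Jul 9, 2021, when work began.
A is an ad valorem tax lien and takes priority over every other lien.
Ordering the rest by effective date: E (Jul 24, 2020), G (Jul 9, 2021), C (Jul 20, 2021), F (Oct 7, 2021), D (Jun 8, 2022), B (Mar 8, 2023).

A, E, G, C, F, D, B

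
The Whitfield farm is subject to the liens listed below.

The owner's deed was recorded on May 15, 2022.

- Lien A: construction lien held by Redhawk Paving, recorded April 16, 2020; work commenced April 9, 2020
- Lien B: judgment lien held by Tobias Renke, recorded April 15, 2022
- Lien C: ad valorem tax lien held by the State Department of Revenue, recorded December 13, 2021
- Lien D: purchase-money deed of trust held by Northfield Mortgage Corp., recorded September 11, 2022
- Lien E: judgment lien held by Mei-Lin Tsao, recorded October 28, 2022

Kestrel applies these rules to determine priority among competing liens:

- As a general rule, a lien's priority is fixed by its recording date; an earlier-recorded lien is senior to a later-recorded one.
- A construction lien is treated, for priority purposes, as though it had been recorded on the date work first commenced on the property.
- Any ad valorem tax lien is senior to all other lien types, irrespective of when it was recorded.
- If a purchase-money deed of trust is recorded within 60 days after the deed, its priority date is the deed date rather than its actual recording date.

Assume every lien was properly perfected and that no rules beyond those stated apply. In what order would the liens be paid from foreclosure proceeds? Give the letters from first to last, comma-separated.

Effective dates after the stated exceptions: A relates back to April 9, 2020 (work commenced); D was recorded 119 days after the deed — beyond 60 days — so no relation-back applies.
C is an ad valorem tax lien, so it outranks all other liens regardless of date.
Among the remaining liens, by effective date: A (April 9, 2020), B (April 15, 2022), D (September 11, 2022), E (October 28, 2022).

C, A, B, D, E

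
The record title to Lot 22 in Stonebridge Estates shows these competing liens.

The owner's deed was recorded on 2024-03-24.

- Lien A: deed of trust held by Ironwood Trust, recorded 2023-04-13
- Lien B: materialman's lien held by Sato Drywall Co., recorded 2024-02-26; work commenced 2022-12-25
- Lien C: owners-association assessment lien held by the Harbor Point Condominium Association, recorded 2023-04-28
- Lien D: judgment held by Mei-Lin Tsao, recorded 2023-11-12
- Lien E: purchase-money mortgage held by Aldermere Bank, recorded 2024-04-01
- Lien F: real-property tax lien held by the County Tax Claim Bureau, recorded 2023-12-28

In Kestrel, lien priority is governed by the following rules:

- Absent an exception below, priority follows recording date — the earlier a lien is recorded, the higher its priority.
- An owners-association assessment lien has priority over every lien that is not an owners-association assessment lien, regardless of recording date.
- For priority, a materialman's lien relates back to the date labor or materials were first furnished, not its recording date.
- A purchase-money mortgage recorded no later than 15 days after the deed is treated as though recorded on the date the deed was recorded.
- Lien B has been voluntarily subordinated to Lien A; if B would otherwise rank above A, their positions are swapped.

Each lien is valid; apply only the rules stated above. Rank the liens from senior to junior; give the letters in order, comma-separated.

Effective dates: B relates back to 2022-12-25 (work commenced); E relates back to the deed date 2024-03-24.
C is an owners-association assessment lien, so it outranks all other liens regardless of date.
The other liens, earliest effective date first: B (2022-12-25), A (2023-04-13), D (2023-11-12), F (2023-12-28), E (2024-03-24).
The subordination applies — B was senior to A — so B and A swap.

C, A, B, D, F, E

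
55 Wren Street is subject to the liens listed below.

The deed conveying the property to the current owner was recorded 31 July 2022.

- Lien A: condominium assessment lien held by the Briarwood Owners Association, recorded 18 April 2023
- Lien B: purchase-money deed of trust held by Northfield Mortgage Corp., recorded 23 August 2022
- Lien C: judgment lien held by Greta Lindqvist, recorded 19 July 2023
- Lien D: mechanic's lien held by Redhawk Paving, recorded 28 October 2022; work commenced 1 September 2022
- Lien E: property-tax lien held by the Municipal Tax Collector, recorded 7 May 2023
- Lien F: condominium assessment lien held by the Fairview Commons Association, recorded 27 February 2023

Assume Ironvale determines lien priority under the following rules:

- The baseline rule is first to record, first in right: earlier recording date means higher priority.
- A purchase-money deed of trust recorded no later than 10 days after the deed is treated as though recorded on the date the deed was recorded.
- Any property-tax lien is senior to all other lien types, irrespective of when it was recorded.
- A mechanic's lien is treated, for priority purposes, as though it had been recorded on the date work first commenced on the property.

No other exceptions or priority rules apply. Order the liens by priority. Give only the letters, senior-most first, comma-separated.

Adjusting effective dates: B was recorded 23 days after the deed, outside the 10-day window, so it keeps its recording date; D's effective date is 1 September 2022, when work began.
E is a property-tax lien, so it outranks all other liens regardless of date.
The other liens, earliest effective date first: B (23 August 2022), D (1 September 2022), F (27 February 2023), A (18 April 2023), C (19 July 2023).

E, B, D, F, A, C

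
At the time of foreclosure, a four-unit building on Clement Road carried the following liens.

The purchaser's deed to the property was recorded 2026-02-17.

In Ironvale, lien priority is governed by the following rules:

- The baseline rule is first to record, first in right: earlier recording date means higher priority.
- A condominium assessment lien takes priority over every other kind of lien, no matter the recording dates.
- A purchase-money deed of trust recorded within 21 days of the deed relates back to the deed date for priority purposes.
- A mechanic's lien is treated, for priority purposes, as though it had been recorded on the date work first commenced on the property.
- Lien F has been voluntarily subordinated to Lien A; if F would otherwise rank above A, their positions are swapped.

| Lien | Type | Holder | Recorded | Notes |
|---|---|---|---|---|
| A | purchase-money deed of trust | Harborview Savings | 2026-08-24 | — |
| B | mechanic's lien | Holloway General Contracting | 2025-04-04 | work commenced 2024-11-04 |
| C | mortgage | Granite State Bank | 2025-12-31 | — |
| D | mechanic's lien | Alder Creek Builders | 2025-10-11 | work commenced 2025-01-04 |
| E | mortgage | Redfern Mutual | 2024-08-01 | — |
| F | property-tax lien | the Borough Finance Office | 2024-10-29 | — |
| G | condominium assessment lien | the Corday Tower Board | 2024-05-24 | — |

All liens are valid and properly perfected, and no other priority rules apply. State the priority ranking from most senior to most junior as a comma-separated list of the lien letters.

Adjusting effective dates: A missed the 21-day window (188 days after the deed), so its recording date stands; B is treated as recorded 2024-11-04, the work-commencement date; D is treated as recorded 2025-01-04, the work-commencement date.
G, as a condominium assessment lien, has superpriority and ranks first.
The other liens, earliest effective date first: E (2024-08-01), F (2024-10-29), B (2024-11-04), D (2025-01-04), C (2025-12-31), A (2026-08-24).
F is senior to A before the subordination, so the two trade places.

G, E, A, B, D, C, F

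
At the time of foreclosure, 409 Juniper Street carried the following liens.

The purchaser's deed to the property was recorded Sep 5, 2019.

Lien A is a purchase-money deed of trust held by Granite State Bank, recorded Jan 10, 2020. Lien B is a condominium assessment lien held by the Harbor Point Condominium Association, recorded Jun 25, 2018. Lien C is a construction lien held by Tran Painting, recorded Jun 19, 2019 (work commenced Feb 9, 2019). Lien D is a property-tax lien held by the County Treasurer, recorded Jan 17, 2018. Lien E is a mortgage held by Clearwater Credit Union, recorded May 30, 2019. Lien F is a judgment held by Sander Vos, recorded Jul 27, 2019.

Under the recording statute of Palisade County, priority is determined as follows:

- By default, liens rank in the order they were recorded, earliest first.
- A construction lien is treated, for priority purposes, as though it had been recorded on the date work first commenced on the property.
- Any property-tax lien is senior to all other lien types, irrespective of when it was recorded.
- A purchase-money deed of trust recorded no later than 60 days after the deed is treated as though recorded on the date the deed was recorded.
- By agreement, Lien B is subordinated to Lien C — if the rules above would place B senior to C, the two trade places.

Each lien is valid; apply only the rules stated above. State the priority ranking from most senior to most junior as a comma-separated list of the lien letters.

Effective dates after the stated exceptions: A was recorded 127 days after the deed — beyond 60 days — so no relation-back applies; C is treated as recorded Feb 9, 2019, the work-commencement date.
D is a property-tax lien, so it outranks all other liens regardless of date.
Remaining liens by effective date: B (Jun 25, 2018), C (Feb 9, 2019), E (May 30, 2019), F (Jul 27, 2019), A (Jan 10, 2020).
B is senior to C before the subordination, so the two trade places.

D, C, B, E, F, A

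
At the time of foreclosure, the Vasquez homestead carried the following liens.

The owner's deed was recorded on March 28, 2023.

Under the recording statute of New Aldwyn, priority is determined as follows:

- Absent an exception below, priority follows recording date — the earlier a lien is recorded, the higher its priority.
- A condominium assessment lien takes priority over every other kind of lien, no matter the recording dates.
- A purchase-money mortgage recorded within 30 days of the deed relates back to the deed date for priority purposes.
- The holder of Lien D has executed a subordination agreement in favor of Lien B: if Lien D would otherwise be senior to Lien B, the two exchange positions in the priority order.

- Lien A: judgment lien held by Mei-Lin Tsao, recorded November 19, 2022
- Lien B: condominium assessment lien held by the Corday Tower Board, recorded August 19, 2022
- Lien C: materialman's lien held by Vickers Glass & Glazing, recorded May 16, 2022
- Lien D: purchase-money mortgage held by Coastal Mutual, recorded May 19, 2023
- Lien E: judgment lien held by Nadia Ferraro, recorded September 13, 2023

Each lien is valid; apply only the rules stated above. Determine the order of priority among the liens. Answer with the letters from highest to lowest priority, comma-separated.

B, C, A, D, E

Effective dates: D was recorded 52 days after the deed, outside the 30-day window, so it keeps its recording date.
B is a condominium assessment lien and takes priority over every other lien.
Ordering the rest by effective date: C (May 16, 2022), A (November 19, 2022), D (May 19, 2023), E (September 13, 2023).
D already ranks below B; the subordination has no effect.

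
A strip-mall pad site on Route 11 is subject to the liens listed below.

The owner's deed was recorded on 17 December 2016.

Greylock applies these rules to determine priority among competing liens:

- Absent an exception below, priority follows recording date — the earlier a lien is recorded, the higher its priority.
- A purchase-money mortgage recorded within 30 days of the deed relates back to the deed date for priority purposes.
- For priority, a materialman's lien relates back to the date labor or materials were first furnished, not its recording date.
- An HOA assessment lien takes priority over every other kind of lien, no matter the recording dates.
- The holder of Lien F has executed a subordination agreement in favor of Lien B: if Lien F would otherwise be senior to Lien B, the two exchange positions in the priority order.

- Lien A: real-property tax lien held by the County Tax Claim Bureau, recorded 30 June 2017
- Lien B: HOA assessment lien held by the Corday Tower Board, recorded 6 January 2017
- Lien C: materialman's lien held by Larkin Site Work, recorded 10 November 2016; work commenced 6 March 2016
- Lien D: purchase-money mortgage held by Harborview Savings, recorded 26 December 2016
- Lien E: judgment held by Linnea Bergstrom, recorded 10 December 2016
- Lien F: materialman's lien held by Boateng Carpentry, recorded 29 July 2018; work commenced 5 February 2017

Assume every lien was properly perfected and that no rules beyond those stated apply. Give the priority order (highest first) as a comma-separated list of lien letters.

Effective dates after the stated exceptions: C is treated as recorded 6 March 2016, the work-commencement date; D was recorded within the 30-day window, so its effective date is the deed date 17 December 2016; F relates back to 5 February 2017 (work commenced).
As an HOA assessment lien, B is senior to every other lien.
Remaining liens by effective date: C (6 March 2016), E (10 December 2016), D (17 December 2016), F (5 February 2017), A (30 June 2017).
F is already junior to B, so the subordination agreement changes nothing.

B, C, E, D, F, A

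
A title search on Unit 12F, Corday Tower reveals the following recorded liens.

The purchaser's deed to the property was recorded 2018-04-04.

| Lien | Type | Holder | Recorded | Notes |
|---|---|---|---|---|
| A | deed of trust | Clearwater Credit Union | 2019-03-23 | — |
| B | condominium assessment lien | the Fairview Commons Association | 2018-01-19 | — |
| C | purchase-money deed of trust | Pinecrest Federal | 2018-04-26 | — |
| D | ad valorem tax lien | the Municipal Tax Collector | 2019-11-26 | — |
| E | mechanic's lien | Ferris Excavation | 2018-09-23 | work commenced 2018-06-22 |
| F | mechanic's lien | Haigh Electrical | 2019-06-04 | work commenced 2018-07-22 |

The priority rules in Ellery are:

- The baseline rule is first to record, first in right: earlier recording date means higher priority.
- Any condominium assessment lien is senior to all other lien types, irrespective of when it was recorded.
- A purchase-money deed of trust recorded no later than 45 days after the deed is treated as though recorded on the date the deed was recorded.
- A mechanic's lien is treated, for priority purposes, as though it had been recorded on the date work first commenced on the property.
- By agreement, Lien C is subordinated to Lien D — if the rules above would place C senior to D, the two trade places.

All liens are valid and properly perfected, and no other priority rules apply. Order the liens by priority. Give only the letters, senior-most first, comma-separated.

Effective dates after the stated exceptions: C's effective date is the deed date, 2018-04-04; E is treated as recorded 2018-06-22, the work-commencement date; F's effective date is 2018-07-22, when work began.
B is a condominium assessment lien and takes priority over every other lien.
Among the remaining liens, by effective date: C (2018-04-04), E (2018-06-22), F (2018-07-22), A (2019-03-23), D (2019-11-26).
C is senior to D before the subordination, so the two trade places.

B, D, E, F, A, C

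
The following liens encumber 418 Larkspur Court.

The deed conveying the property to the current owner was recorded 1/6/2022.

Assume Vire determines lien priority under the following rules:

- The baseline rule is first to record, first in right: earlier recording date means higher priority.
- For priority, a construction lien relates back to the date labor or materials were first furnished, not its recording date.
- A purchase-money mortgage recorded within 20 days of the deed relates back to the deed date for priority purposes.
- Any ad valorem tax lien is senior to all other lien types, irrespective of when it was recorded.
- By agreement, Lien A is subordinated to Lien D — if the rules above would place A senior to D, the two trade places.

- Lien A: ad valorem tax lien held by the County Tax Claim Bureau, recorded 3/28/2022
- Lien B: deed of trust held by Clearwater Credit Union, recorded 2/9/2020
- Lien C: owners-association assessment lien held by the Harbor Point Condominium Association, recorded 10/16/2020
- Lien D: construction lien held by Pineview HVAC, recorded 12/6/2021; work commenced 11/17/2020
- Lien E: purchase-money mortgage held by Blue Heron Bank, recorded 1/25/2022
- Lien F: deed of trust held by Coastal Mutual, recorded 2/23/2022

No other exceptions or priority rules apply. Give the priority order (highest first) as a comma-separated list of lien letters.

D, B, C, A, E, F

Effective dates: D's effective date is 11/17/2020, when work began; E's effective date is the deed date, 1/6/2022.
A is an ad valorem tax lien, so it outranks all other liens regardless of date.
Ordering the rest by effective date: B (2/9/2020), C (10/16/2020), D (11/17/2020), E (1/6/2022), F (2/23/2022).
A would otherwise be senior to D, so under the subordination agreement A and D exchange positions.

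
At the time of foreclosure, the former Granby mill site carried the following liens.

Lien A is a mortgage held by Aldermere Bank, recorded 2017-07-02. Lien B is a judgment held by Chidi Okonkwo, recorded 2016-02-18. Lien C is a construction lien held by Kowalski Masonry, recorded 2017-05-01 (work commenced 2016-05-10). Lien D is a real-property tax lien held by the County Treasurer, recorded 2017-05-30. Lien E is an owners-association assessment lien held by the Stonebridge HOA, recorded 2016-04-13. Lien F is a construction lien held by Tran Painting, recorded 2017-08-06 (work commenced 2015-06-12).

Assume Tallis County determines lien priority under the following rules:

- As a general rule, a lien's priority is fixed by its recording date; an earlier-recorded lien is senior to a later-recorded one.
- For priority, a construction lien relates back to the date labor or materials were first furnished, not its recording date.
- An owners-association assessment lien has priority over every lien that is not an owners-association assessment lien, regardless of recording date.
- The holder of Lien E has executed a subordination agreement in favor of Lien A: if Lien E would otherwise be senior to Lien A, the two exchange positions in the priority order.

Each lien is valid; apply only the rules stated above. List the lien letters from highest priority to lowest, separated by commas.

Adjusting effective dates: C relates back to 2016-05-10 (work commenced); F's effective date is 2015-06-12, when work began.
E, as an owners-association assessment lien, has superpriority and ranks first.
Ordering the rest by effective date: F (2015-06-12), B (2016-02-18), C (2016-05-10), D (2017-05-30), A (2017-07-02).
E would otherwise be senior to A, so under the subordination agreement E and A exchange positions.

A, F, B, C, D, E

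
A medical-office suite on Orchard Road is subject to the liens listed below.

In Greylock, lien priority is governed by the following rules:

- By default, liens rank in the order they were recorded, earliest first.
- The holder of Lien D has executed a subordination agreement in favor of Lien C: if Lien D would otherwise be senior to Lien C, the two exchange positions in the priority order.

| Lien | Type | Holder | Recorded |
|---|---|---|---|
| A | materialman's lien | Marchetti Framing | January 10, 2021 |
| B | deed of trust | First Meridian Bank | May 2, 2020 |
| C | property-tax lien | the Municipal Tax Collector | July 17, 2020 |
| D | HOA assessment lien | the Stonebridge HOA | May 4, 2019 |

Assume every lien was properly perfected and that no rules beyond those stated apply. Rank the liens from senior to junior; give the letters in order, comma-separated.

By effective date, earliest first: D (May 4, 2019), B (May 2, 2020), C (July 17, 2020), A (January 10, 2021).
Because D would otherwise rank above C, the subordination swaps them.

C, B, D, A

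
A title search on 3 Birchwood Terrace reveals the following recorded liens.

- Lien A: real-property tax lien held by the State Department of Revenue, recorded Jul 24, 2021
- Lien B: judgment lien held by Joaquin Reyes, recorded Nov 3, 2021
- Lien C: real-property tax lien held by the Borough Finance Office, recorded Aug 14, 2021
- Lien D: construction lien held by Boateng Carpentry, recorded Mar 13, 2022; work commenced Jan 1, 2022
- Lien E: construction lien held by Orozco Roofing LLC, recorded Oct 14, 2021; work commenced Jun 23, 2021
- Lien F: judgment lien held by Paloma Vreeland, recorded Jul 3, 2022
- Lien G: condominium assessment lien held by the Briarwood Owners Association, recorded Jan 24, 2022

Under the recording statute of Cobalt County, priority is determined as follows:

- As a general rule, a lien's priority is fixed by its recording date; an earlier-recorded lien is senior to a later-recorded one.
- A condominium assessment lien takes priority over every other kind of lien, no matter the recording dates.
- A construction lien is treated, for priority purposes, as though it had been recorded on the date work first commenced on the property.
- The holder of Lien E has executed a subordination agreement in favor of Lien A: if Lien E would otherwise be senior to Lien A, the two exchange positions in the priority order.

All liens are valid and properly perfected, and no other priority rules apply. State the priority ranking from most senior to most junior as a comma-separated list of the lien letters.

Effective dates: D relates back to Jan 1, 2022 (work commenced); E's effective date is Jun 23, 2021, when work began.
G, as a condominium assessment lien, has superpriority and ranks first.
Ordering the rest by effective date: E (Jun 23, 2021), A (Jul 24, 2021), C (Aug 14, 2021), B (Nov 3, 2021), D (Jan 1, 2022), F (Jul 3, 2022).
E is senior to A before the subordination, so the two trade places.

G, A, E, C, B, D, F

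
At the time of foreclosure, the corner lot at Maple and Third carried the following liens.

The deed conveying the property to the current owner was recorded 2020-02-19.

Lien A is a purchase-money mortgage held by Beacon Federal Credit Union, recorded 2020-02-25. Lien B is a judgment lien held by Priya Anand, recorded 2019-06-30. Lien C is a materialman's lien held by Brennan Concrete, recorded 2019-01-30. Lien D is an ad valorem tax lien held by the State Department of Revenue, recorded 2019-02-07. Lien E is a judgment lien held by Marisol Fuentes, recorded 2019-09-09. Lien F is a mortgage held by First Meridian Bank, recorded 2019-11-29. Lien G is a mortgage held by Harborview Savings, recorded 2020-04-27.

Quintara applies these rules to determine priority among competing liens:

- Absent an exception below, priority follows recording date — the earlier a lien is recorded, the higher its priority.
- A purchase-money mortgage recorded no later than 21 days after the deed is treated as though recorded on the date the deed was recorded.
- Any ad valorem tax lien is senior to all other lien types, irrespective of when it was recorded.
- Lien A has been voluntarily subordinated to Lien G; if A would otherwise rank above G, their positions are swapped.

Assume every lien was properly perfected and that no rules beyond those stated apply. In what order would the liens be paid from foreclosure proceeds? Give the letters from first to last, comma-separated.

D, C, B, E, F, G, A

Effective dates: A's effective date is the deed date, 2020-02-19.
As an ad valorem tax lien, D is senior to every other lien.
Among the remaining liens, by effective date: C (2019-01-30), B (2019-06-30), E (2019-09-09), F (2019-11-29), A (2020-02-19), G (2020-04-27).
A would otherwise be senior to G, so under the subordination agreement A and G exchange positions.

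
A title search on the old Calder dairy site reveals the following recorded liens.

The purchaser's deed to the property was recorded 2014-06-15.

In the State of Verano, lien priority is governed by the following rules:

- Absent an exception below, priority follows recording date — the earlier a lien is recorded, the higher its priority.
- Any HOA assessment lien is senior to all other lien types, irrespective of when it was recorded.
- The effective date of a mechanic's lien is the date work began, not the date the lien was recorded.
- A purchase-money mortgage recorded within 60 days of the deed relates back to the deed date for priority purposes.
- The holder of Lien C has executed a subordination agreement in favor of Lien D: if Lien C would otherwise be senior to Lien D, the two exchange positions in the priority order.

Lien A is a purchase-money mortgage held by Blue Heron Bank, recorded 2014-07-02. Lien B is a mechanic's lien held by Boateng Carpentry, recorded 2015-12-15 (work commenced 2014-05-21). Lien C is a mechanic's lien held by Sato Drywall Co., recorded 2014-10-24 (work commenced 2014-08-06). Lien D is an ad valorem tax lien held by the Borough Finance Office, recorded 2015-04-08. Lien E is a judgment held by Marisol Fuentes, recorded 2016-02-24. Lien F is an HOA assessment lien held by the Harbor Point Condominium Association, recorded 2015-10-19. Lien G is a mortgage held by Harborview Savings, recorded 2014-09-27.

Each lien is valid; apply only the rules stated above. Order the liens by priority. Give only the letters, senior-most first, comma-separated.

Effective dates after the stated exceptions: A was recorded within the 60-day window, so its effective date is the deed date 2014-06-15; B is treated as recorded 2014-05-21, the work-commencement date; C is treated as recorded 2014-08-06, the work-commencement date.
F is an HOA assessment lien, so it outranks all other liens regardless of date.
The other liens, earliest effective date first: B (2014-05-21), A (2014-06-15), C (2014-08-06), G (2014-09-27), D (2015-04-08), E (2016-02-24).
Because C would otherwise rank above D, the subordination swaps them.

F, B, A, D, G, C, E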